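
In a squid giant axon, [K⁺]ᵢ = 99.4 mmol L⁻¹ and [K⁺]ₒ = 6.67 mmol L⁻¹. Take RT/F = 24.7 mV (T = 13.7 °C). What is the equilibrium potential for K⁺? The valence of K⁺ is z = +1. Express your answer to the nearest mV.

E = (24.7/z) · ln([K⁺]_out/[K⁺]_in) with z = +1.
= (24.7/1) · ln(6.67/99.4) = 24.70 · ln(0.0671)
= 24.70 · (-2.7015) = -66.73 mV

-67 mV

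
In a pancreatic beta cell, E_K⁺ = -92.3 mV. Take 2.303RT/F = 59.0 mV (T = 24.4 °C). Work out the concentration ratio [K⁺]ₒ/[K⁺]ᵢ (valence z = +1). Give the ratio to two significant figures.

0.027

log₁₀([out]/[in]) = E·z/(59.0) = -92.3 × 1 / 59.0 = -1.5644
[out]/[in] = 10^(-1.5644) = 0.02726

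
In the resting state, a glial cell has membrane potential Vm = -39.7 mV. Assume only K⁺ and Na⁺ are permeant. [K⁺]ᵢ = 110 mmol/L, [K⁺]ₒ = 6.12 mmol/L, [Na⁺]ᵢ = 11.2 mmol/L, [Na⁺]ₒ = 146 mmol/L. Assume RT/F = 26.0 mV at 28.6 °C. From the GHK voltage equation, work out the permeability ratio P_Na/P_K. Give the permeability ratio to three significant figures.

0.124

Let α = P_Na/P_K. GHK: Vm = 26.0·ln[(Kₒ + α·Naₒ)/(Kᵢ + α·Naᵢ)].
e^(Vm/26.0) = e^(-39.7/26.0) = 0.2172
So 0.2172·(Kᵢ + α·Naᵢ) = Kₒ + α·Naₒ → α = (0.2172·110.0 − 6.12) / (146.0 − 0.2172·11.2)
α = (23.89 − 6.12) / (146.0 − 2.433) = 17.77/143.6 = 0.1238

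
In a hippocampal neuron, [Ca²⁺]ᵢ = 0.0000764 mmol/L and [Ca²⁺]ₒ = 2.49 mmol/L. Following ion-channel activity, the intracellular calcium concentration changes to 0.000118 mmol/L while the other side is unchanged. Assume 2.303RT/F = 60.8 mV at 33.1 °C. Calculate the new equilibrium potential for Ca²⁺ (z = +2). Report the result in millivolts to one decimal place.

After the shift: [Ca²⁺]_out = 2.49, [Ca²⁺]_in = 0.000118 mmol/L.
E_new = (60.8/2)·log₁₀(2.49/0.000118) = 30.40 · (4.3243) = 131.46 mV

131.5 mV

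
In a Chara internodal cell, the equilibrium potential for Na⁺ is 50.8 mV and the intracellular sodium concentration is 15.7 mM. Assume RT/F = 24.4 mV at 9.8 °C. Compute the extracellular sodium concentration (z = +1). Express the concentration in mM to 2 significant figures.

130 mM

Nernst: E = (24.4/1) · ln([out]/[in]), so ln([out]/[in]) = 50.8 × 1 / 24.4 = 2.0820.
[out]/[in] = e^(2.0820) = 8.02.
[out] = 8.02 × 15.7 = 125.9 mM.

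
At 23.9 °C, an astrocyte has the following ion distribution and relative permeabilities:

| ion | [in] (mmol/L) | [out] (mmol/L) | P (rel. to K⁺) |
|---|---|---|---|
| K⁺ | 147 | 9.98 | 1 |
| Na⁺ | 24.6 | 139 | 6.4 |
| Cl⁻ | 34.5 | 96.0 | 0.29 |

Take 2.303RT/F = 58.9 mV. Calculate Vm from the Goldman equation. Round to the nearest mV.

26 mV

Vm = 58.9 · log₁₀[(Σ P·[cation]ₒ + Σ P·[anion]ᵢ) / (Σ P·[cation]ᵢ + Σ P·[anion]ₒ)]
Numerator = 1×9.98 + 6.4×139 + 0.29×34.5 = 909.6
Denominator = 1×147 + 6.4×24.6 + 0.29×96.0 = 332.3
Vm = 58.9 · log₁₀(2.7374) = 58.9 × (0.4373) = 25.76 mV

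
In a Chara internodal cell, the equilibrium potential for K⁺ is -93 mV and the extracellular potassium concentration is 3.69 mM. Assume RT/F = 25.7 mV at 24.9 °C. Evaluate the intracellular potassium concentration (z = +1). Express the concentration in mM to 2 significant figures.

140 mM

Nernst: E = (25.7/1) · ln([out]/[in]), so ln([out]/[in]) = -93.0 × 1 / 25.7 = -3.6187.
[out]/[in] = e^(-3.6187) = 0.02682.
[in] = 3.69 / 0.02682 = 137.6 mM.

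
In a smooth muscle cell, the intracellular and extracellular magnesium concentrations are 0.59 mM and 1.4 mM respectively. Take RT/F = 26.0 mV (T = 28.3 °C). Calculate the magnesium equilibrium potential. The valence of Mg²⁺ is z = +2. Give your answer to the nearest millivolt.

E = (26.0/z) · ln([Mg²⁺]_out/[Mg²⁺]_in) with z = +2.
= (26.0/2) · ln(1.4/0.59) = 13.00 · ln(2.373)
= 13.00 · (0.8641) = 11.23 mV

11 mV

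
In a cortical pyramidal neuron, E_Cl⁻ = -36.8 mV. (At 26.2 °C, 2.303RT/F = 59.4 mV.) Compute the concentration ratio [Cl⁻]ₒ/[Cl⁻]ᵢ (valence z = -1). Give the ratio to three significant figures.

4.16

log₁₀([out]/[in]) = E·z/(59.4) = -36.8 × -1 / 59.4 = 0.6195
[out]/[in] = 10^(0.6195) = 4.164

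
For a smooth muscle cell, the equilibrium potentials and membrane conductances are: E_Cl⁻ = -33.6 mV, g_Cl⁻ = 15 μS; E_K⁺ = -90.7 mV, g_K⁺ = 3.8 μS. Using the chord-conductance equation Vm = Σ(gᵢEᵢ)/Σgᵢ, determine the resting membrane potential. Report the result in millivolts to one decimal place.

-45.1 mV

Σ gᵢEᵢ = 15·(-33.6) + 3.8·(-90.7) = -848.66
Σ gᵢ = 15 + 3.8 = 18.8
Vm = -848.66 / 18.8 = -45.14 mV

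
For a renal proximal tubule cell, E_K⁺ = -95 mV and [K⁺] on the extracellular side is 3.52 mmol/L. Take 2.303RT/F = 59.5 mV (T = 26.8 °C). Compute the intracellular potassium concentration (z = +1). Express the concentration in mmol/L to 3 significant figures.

139 mmol/L

Nernst: E = (59.5/1) · log₁₀([out]/[in]), so log₁₀([out]/[in]) = -95.0 × 1 / 59.5 = -1.5966.
[out]/[in] = 10^(-1.5966) = 0.02531.
[in] = 3.52 / 0.02531 = 139.1 mmol/L.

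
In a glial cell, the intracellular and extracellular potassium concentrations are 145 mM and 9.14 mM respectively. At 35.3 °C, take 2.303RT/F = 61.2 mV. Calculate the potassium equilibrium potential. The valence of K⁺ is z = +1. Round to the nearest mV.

-73 mV

E = (61.2/z) · log₁₀([K⁺]_out/[K⁺]_in) with z = +1.
= (61.2/1) · log₁₀(9.14/145) = 61.20 · log₁₀(0.06303)
= 61.20 · (-1.2004) = -73.47 mV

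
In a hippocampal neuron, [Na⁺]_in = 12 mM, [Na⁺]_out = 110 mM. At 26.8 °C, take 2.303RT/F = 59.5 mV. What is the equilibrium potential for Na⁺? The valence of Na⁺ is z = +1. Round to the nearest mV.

57 mV

E = (59.5/z) · log₁₀([Na⁺]_out/[Na⁺]_in) with z = +1.
= (59.5/1) · log₁₀(110/12) = 59.50 · log₁₀(9.167)
= 59.50 · (0.9622) = 57.25 mV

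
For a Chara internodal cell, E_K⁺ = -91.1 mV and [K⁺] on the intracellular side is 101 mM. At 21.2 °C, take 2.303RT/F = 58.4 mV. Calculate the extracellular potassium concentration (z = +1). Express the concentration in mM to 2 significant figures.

2.8 mM

Nernst: E = (58.4/1) · log₁₀([out]/[in]), so log₁₀([out]/[in]) = -91.1 × 1 / 58.4 = -1.5599.
[out]/[in] = 10^(-1.5599) = 0.02755.
[out] = 0.02755 × 101 = 2.782 mM.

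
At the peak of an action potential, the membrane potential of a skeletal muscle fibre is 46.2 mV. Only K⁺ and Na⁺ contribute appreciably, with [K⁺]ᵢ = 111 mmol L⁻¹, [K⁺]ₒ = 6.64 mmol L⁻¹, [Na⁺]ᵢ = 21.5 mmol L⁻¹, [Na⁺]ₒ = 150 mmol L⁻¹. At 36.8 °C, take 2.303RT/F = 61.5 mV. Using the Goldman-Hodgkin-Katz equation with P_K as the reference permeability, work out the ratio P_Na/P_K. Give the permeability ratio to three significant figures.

Let α = P_Na/P_K. GHK: Vm = 61.5·log₁₀[(Kₒ + α·Naₒ)/(Kᵢ + α·Naᵢ)].
10^(Vm/61.5) = 10^(46.2/61.5) = 5.6392
So 5.6392·(Kᵢ + α·Naᵢ) = Kₒ + α·Naₒ → α = (5.6392·111.0 − 6.64) / (150.0 − 5.6392·21.5)
α = (626 − 6.64) / (150.0 − 121.2) = 619.3/28.76 = 21.54

21.5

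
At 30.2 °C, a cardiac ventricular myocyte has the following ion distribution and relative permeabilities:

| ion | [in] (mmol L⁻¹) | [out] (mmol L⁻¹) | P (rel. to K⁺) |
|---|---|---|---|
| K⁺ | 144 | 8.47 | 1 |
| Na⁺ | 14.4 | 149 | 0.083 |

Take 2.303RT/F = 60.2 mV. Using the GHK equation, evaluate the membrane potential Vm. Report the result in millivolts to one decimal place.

Vm = 60.2 · log₁₀[(Σ P·[cation]ₒ + Σ P·[anion]ᵢ) / (Σ P·[cation]ᵢ + Σ P·[anion]ₒ)]
Numerator = 1×8.47 + 0.083×149 = 20.84
Denominator = 1×144 + 0.083×14.4 = 145.2
Vm = 60.2 · log₁₀(0.14351) = 60.2 × (-0.8431) = -50.76 mV

-50.8 mV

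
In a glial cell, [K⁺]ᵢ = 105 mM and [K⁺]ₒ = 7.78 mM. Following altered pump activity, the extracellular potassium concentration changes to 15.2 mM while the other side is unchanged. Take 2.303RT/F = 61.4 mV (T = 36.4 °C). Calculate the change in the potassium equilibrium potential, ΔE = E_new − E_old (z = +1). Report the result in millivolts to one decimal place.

17.9 mV

E_old = (61.4/1)·log₁₀(7.78/105) = -69.39 mV
E_new = (61.4/1)·log₁₀(15.2/105) = -51.54 mV
ΔE = -51.54 − (-69.39) = 17.86 mV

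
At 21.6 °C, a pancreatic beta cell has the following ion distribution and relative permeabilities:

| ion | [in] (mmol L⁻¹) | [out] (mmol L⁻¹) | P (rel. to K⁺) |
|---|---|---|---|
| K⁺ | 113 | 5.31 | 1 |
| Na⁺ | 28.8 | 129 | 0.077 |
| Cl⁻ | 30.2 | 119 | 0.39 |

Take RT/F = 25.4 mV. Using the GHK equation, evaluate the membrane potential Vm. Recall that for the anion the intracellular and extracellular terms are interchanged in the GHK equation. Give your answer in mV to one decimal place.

-45.4 mV

Vm = 25.4 · ln[(Σ P·[cation]ₒ + Σ P·[anion]ᵢ) / (Σ P·[cation]ᵢ + Σ P·[anion]ₒ)]
Numerator = 1×5.31 + 0.077×129 + 0.39×30.2 = 27.02
Denominator = 1×113 + 0.077×28.8 + 0.39×119 = 161.6
Vm = 25.4 · ln(0.16718) = 25.4 × (-1.7887) = -45.43 mV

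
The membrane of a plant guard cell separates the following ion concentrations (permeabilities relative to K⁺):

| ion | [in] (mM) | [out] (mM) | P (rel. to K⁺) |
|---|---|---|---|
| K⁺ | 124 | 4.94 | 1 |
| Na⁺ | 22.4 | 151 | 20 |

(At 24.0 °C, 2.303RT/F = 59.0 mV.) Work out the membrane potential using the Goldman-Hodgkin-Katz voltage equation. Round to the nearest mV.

43 mV

Vm = 59.0 · log₁₀[(Σ P·[cation]ₒ + Σ P·[anion]ᵢ) / (Σ P·[cation]ᵢ + Σ P·[anion]ₒ)]
Numerator = 1×4.94 + 20×151 = 3025
Denominator = 1×124 + 20×22.4 = 572
Vm = 59.0 · log₁₀(5.2884) = 59.0 × (0.7233) = 42.68 mV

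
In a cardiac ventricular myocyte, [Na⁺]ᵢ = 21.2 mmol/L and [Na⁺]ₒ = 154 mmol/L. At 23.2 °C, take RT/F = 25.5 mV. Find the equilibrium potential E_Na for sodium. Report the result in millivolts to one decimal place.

E = (25.5/z) · ln([Na⁺]_out/[Na⁺]_in) with z = +1.
= (25.5/1) · ln(154/21.2) = 25.50 · ln(7.264)
= 25.50 · (1.9830) = 50.57 mV

50.6 mV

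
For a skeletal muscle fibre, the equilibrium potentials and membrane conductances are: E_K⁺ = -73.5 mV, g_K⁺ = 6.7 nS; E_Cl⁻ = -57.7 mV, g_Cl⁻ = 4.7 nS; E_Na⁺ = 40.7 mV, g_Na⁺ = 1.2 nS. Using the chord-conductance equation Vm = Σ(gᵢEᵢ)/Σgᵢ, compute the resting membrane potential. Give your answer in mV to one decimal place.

Σ gᵢEᵢ = 6.7·(-73.5) + 4.7·(-57.7) + 1.2·(40.7) = -714.80
Σ gᵢ = 6.7 + 4.7 + 1.2 = 12.6
Vm = -714.80 / 12.6 = -56.73 mV

-56.7 mV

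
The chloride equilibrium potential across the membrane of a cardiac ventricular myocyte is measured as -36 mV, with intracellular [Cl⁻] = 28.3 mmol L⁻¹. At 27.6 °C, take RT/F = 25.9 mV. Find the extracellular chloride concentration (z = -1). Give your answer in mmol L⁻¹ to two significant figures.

Nernst: E = (25.9/-1) · ln([out]/[in]), so ln([out]/[in]) = -36.0 × -1 / 25.9 = 1.3900.
[out]/[in] = e^(1.3900) = 4.015.
[out] = 4.015 × 28.3 = 113.6 mmol L⁻¹.

110 mmol L⁻¹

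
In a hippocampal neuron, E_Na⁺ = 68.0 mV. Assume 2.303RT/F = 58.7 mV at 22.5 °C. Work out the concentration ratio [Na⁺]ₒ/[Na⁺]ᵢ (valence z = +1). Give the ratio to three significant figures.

log₁₀([out]/[in]) = E·z/(58.7) = 68.0 × 1 / 58.7 = 1.1584
[out]/[in] = 10^(1.1584) = 14.4

14.4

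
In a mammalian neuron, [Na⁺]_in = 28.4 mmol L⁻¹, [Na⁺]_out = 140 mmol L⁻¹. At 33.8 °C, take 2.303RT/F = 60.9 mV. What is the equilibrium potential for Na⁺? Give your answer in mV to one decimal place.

42.2 mV

E = (60.9/z) · log₁₀([Na⁺]_out/[Na⁺]_in) with z = +1.
= (60.9/1) · log₁₀(140/28.4) = 60.90 · log₁₀(4.93)
= 60.90 · (0.6928) = 42.19 mV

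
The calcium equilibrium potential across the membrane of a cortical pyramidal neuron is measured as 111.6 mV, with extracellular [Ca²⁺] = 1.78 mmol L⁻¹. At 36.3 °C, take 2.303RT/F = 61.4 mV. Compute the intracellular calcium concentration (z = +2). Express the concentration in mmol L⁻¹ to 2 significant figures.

Nernst: E = (61.4/2) · log₁₀([out]/[in]), so log₁₀([out]/[in]) = 111.6 × 2 / 61.4 = 3.6352.
[out]/[in] = 10^(3.6352) = 4317.
[in] = 1.78 / 4317 = 0.0004123 mmol L⁻¹.

0.00041 mmol L⁻¹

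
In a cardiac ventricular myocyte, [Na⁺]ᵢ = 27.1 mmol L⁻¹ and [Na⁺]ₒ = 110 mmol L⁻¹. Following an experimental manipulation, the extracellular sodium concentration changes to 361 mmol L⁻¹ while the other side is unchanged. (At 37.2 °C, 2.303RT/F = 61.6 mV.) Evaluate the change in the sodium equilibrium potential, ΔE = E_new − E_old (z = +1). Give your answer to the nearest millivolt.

32 mV

E_old = (61.6/1)·log₁₀(110/27.1) = 37.48 mV
E_new = (61.6/1)·log₁₀(361/27.1) = 69.27 mV
ΔE = 69.27 − (37.48) = 31.79 mV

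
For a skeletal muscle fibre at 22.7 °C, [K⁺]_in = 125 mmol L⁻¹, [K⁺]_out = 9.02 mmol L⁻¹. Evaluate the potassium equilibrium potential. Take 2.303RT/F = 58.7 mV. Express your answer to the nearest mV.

-67 mV

E = (58.7/z) · log₁₀([K⁺]_out/[K⁺]_in) with z = +1.
= (58.7/1) · log₁₀(9.02/125) = 58.70 · log₁₀(0.07216)
= 58.70 · (-1.1417) = -67.02 mV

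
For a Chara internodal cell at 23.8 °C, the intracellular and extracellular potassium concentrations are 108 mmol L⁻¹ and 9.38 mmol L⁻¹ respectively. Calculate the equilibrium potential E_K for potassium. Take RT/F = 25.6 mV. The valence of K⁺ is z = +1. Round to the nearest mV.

E = (25.6/z) · ln([K⁺]_out/[K⁺]_in) with z = +1.
= (25.6/1) · ln(9.38/108) = 25.60 · ln(0.08685)
= 25.60 · (-2.4436) = -62.55 mV

-63 mV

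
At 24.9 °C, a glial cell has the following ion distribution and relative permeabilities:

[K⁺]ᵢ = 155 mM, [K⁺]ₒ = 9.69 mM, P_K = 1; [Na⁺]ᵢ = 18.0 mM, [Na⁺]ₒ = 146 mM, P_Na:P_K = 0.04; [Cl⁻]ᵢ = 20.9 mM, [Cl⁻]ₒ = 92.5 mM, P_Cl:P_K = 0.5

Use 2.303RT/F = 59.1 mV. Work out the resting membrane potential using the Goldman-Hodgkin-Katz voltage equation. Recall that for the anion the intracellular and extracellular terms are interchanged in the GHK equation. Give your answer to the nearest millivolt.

Vm = 59.1 · log₁₀[(Σ P·[cation]ₒ + Σ P·[anion]ᵢ) / (Σ P·[cation]ᵢ + Σ P·[anion]ₒ)]
Numerator = 1×9.69 + 0.04×146 + 0.5×20.9 = 25.98
Denominator = 1×155 + 0.04×18.0 + 0.5×92.5 = 202
Vm = 59.1 · log₁₀(0.12863) = 59.1 × (-0.8906) = -52.64 mV

-53 mV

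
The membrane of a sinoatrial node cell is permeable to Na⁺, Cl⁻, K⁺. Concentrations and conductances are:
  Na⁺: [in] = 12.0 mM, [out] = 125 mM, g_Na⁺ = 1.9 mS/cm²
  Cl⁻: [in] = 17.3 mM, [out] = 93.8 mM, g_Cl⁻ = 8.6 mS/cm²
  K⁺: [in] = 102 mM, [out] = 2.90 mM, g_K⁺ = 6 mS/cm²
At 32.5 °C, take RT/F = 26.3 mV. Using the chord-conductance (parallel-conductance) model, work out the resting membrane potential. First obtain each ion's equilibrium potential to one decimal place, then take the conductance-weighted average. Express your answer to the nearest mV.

E_Na⁺ = (26.3/1)·ln(125/12.0) = 61.6 mV
E_Cl⁻ = (26.3/-1)·ln(93.8/17.3) = -44.5 mV
E_K⁺ = (26.3/1)·ln(2.90/102) = -93.6 mV
Vm = (Σ gᵢEᵢ)/(Σ gᵢ) = (1.9·61.6 + 8.6·-44.5 + 6·-93.6) / (1.9 + 8.6 + 6)
= -827.26 / 16.5 = -50.14 mV

-50 mV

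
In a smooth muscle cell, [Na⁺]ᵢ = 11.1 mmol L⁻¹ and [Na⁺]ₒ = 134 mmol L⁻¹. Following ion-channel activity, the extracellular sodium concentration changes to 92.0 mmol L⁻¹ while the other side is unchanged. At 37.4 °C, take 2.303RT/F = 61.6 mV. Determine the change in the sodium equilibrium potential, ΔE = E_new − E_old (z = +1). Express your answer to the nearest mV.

-10 mV

E_old = (61.6/1)·log₁₀(134/11.1) = 66.64 mV
E_new = (61.6/1)·log₁₀(92.0/11.1) = 56.58 mV
ΔE = 56.58 − (66.64) = -10.06 mV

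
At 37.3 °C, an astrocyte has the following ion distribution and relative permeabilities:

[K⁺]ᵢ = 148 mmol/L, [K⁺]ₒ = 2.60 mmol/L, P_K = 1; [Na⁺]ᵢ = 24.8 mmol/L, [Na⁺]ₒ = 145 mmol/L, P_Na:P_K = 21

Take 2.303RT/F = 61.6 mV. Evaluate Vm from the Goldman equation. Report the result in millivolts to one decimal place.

Vm = 61.6 · log₁₀[(Σ P·[cation]ₒ + Σ P·[anion]ᵢ) / (Σ P·[cation]ᵢ + Σ P·[anion]ₒ)]
Numerator = 1×2.60 + 21×145 = 3048
Denominator = 1×148 + 21×24.8 = 668.8
Vm = 61.6 · log₁₀(4.5568) = 61.6 × (0.6587) = 40.57 mV

40.6 mV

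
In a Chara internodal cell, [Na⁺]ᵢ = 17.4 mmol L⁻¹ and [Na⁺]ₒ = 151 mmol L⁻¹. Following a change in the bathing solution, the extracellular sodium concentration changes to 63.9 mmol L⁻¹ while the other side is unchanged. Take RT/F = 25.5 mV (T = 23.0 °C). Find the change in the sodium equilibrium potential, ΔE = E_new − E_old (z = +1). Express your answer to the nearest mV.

-22 mV

E_old = (25.5/1)·ln(151/17.4) = 55.10 mV
E_new = (25.5/1)·ln(63.9/17.4) = 33.17 mV
ΔE = 33.17 − (55.10) = -21.93 mV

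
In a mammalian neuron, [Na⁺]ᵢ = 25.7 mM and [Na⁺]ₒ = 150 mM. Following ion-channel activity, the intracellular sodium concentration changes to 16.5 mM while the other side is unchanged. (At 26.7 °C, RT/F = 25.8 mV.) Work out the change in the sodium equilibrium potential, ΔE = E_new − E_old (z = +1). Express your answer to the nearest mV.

11 mV

E_old = (25.8/1)·ln(150/25.7) = 45.51 mV
E_new = (25.8/1)·ln(150/16.5) = 56.95 mV
ΔE = 56.95 − (45.51) = 11.43 mV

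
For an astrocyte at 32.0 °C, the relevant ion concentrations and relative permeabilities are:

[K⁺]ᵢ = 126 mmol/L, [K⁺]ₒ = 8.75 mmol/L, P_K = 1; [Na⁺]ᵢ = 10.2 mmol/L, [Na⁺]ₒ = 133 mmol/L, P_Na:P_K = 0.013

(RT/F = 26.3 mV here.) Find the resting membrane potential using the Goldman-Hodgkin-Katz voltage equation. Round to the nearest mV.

-65 mV

Vm = 26.3 · ln[(Σ P·[cation]ₒ + Σ P·[anion]ᵢ) / (Σ P·[cation]ᵢ + Σ P·[anion]ₒ)]
Numerator = 1×8.75 + 0.013×133 = 10.48
Denominator = 1×126 + 0.013×10.2 = 126.1
Vm = 26.3 · ln(0.083079) = 26.3 × (-2.4880) = -65.43 mV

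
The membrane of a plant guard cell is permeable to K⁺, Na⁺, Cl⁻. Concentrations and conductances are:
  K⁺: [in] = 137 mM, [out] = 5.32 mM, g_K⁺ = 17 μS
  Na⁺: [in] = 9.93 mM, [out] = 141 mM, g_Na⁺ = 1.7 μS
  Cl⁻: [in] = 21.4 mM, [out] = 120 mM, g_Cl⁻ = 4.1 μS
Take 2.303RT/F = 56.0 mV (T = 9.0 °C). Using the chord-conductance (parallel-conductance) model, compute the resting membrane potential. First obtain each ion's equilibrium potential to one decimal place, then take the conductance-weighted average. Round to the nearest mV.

E_K⁺ = (56.0/1)·log₁₀(5.32/137) = -79.0 mV
E_Na⁺ = (56.0/1)·log₁₀(141/9.93) = 64.5 mV
E_Cl⁻ = (56.0/-1)·log₁₀(120/21.4) = -41.9 mV
Vm = (Σ gᵢEᵢ)/(Σ gᵢ) = (17·-79.0 + 1.7·64.5 + 4.1·-41.9) / (17 + 1.7 + 4.1)
= -1405.14 / 22.8 = -61.63 mV

-62 mV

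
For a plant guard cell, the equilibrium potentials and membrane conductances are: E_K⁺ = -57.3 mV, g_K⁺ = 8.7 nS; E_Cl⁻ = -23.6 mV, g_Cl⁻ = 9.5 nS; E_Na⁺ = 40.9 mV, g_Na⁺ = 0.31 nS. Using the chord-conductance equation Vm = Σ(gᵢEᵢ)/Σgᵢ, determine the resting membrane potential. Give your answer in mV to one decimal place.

Σ gᵢEᵢ = 8.7·(-57.3) + 9.5·(-23.6) + 0.31·(40.9) = -710.03
Σ gᵢ = 8.7 + 9.5 + 0.31 = 18.51
Vm = -710.03 / 18.51 = -38.36 mV

-38.4 mV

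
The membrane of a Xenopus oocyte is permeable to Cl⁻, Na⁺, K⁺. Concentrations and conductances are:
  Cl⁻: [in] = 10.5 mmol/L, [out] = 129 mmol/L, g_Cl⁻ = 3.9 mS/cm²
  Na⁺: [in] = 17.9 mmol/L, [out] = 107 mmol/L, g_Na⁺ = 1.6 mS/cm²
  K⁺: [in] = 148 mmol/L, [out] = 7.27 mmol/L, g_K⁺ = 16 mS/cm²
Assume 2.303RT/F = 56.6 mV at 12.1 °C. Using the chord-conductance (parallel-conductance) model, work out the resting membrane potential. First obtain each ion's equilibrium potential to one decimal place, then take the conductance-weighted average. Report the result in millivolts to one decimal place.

-63.1 mV

E_Cl⁻ = (56.6/-1)·log₁₀(129/10.5) = -61.7 mV
E_Na⁺ = (56.6/1)·log₁₀(107/17.9) = 44.0 mV
E_K⁺ = (56.6/1)·log₁₀(7.27/148) = -74.1 mV
Vm = (Σ gᵢEᵢ)/(Σ gᵢ) = (3.9·-61.7 + 1.6·44.0 + 16·-74.1) / (3.9 + 1.6 + 16)
= -1355.83 / 21.5 = -63.06 mV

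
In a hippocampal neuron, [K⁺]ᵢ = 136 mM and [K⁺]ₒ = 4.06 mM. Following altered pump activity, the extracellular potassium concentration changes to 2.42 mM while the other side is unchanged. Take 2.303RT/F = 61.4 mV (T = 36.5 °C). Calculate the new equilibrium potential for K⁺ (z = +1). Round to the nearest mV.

After the shift: [K⁺]_out = 2.42, [K⁺]_in = 136 mM.
E_new = (61.4/1)·log₁₀(2.42/136) = 61.40 · (-1.7497) = -107.43 mV

-107 mV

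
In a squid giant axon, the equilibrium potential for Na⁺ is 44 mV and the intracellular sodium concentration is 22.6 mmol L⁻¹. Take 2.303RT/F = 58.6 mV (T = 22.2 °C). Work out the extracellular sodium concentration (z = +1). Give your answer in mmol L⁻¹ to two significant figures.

130 mmol L⁻¹

Nernst: E = (58.6/1) · log₁₀([out]/[in]), so log₁₀([out]/[in]) = 44.0 × 1 / 58.6 = 0.7509.
[out]/[in] = 10^(0.7509) = 5.634.
[out] = 5.634 × 22.6 = 127.3 mmol L⁻¹.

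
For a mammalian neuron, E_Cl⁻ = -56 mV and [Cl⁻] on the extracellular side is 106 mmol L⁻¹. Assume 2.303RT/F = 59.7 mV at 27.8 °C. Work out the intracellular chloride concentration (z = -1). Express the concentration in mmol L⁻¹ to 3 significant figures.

12.2 mmol L⁻¹

Nernst: E = (59.7/-1) · log₁₀([out]/[in]), so log₁₀([out]/[in]) = -56.0 × -1 / 59.7 = 0.9380.
[out]/[in] = 10^(0.9380) = 8.67.
[in] = 106 / 8.67 = 12.23 mmol L⁻¹.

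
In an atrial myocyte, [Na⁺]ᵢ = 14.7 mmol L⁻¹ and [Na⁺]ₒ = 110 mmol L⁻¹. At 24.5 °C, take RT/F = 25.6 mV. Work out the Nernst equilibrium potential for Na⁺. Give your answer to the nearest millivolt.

E = (25.6/z) · ln([Na⁺]_out/[Na⁺]_in) with z = +1.
= (25.6/1) · ln(110/14.7) = 25.60 · ln(7.483)
= 25.60 · (2.0126) = 51.52 mV

52 mV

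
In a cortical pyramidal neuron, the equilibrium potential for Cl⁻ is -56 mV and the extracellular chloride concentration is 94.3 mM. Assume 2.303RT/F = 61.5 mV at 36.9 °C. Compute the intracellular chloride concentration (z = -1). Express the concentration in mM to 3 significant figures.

Nernst: E = (61.5/-1) · log₁₀([out]/[in]), so log₁₀([out]/[in]) = -56.0 × -1 / 61.5 = 0.9106.
[out]/[in] = 10^(0.9106) = 8.139.
[in] = 94.3 / 8.139 = 11.59 mM.

11.6 mM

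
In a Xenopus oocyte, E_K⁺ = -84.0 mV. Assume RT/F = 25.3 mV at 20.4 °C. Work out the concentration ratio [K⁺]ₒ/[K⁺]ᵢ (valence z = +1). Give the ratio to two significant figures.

ln([out]/[in]) = E·z/(25.3) = -84.0 × 1 / 25.3 = -3.3202
[out]/[in] = e^(-3.3202) = 0.03615

0.036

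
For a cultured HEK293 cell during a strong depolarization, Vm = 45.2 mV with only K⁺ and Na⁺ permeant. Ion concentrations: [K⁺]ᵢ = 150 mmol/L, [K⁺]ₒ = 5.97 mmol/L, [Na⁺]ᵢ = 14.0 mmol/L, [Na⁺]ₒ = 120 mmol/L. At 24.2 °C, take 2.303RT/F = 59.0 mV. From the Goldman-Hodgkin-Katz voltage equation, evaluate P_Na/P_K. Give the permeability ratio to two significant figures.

23

Let α = P_Na/P_K. GHK: Vm = 59.0·log₁₀[(Kₒ + α·Naₒ)/(Kᵢ + α·Naᵢ)].
10^(Vm/59.0) = 10^(45.2/59.0) = 5.8358
So 5.8358·(Kᵢ + α·Naᵢ) = Kₒ + α·Naₒ → α = (5.8358·150.0 − 5.97) / (120.0 − 5.8358·14.0)
α = (875.4 − 5.97) / (120.0 − 81.7) = 869.4/38.3 = 22.7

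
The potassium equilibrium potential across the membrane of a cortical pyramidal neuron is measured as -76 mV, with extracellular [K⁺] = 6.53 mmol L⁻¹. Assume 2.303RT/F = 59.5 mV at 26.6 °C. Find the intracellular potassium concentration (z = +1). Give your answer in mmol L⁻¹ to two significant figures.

Nernst: E = (59.5/1) · log₁₀([out]/[in]), so log₁₀([out]/[in]) = -76.0 × 1 / 59.5 = -1.2773.
[out]/[in] = 10^(-1.2773) = 0.05281.
[in] = 6.53 / 0.05281 = 123.7 mmol L⁻¹.

120 mmol L⁻¹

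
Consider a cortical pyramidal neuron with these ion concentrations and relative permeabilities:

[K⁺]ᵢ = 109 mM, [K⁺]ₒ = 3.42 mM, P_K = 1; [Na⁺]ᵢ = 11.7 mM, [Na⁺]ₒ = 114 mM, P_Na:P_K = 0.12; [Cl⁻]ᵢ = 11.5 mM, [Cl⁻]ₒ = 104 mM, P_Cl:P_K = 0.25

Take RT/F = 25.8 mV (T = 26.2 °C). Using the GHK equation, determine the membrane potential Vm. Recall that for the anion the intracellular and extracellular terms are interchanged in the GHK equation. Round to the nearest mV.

Vm = 25.8 · ln[(Σ P·[cation]ₒ + Σ P·[anion]ᵢ) / (Σ P·[cation]ᵢ + Σ P·[anion]ₒ)]
Numerator = 1×3.42 + 0.12×114 + 0.25×11.5 = 19.98
Denominator = 1×109 + 0.12×11.7 + 0.25×104 = 136.4
Vm = 25.8 · ln(0.14644) = 25.8 × (-1.9211) = -49.57 mV

-50 mV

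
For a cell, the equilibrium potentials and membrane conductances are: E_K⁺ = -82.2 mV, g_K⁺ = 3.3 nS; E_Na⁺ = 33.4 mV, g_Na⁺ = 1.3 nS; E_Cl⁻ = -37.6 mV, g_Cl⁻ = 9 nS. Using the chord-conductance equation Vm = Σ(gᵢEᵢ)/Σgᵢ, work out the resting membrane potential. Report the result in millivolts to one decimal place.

Σ gᵢEᵢ = 3.3·(-82.2) + 1.3·(33.4) + 9·(-37.6) = -566.24
Σ gᵢ = 3.3 + 1.3 + 9 = 13.6
Vm = -566.24 / 13.6 = -41.64 mV

-41.6 mV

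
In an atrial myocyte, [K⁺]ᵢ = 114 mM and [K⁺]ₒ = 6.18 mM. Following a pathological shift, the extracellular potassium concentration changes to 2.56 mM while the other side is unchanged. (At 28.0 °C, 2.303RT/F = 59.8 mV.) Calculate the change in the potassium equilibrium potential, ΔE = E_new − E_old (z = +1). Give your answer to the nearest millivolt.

E_old = (59.8/1)·log₁₀(6.18/114) = -75.70 mV
E_new = (59.8/1)·log₁₀(2.56/114) = -98.59 mV
ΔE = -98.59 − (-75.70) = -22.89 mV

-23 mV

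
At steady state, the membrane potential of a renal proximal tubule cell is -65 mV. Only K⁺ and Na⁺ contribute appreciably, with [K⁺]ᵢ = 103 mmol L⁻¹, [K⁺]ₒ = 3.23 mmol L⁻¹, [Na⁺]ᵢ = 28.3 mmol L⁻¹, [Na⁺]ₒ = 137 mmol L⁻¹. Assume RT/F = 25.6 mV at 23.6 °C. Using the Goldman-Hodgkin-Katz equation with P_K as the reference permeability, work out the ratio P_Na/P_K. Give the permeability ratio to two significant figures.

0.036

Let α = P_Na/P_K. GHK: Vm = 25.6·ln[(Kₒ + α·Naₒ)/(Kᵢ + α·Naᵢ)].
e^(Vm/25.6) = e^(-65.0/25.6) = 0.07894
So 0.07894·(Kᵢ + α·Naᵢ) = Kₒ + α·Naₒ → α = (0.07894·103.0 − 3.23) / (137.0 − 0.07894·28.3)
α = (8.131 − 3.23) / (137.0 − 2.234) = 4.901/134.8 = 0.03637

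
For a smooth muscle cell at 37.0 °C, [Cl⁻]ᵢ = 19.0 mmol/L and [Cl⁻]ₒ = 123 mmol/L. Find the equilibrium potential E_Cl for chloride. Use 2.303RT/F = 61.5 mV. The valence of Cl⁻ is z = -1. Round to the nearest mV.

-50 mV

E = (61.5/z) · log₁₀([Cl⁻]_out/[Cl⁻]_in) with z = -1.
For an anion, dividing by z = -1 reverses the sign.
= (61.5/-1) · log₁₀(123/19.0) = -61.50 · log₁₀(6.474)
= -61.50 · (0.8112) = -49.89 mV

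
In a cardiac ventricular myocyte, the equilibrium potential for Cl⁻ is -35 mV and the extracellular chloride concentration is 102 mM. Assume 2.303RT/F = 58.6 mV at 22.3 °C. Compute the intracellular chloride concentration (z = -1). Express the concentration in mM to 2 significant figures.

26 mM

Nernst: E = (58.6/-1) · log₁₀([out]/[in]), so log₁₀([out]/[in]) = -35.0 × -1 / 58.6 = 0.5973.
[out]/[in] = 10^(0.5973) = 3.956.
[in] = 102 / 3.956 = 25.78 mM.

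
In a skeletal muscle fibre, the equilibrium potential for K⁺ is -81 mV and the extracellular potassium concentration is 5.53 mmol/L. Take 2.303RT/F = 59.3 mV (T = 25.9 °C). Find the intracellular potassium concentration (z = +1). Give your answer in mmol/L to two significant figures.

Nernst: E = (59.3/1) · log₁₀([out]/[in]), so log₁₀([out]/[in]) = -81.0 × 1 / 59.3 = -1.3659.
[out]/[in] = 10^(-1.3659) = 0.04306.
[in] = 5.53 / 0.04306 = 128.4 mmol/L.

130 mmol/L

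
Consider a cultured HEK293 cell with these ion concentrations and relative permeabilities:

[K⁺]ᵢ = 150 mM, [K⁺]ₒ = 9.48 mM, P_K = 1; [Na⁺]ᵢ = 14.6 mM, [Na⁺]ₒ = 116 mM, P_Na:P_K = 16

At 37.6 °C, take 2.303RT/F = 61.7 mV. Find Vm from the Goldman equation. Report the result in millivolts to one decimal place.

Vm = 61.7 · log₁₀[(Σ P·[cation]ₒ + Σ P·[anion]ᵢ) / (Σ P·[cation]ᵢ + Σ P·[anion]ₒ)]
Numerator = 1×9.48 + 16×116 = 1865
Denominator = 1×150 + 16×14.6 = 383.6
Vm = 61.7 · log₁₀(4.8631) = 61.7 × (0.6869) = 42.38 mV

42.4 mV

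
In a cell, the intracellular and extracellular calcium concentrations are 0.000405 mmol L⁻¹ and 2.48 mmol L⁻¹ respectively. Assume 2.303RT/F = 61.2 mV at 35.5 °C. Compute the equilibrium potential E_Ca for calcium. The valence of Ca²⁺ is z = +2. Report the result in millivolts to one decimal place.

115.9 mV

E = (61.2/z) · log₁₀([Ca²⁺]_out/[Ca²⁺]_in) with z = +2.
= (61.2/2) · log₁₀(2.48/0.000405) = 30.60 · log₁₀(6123)
= 30.60 · (3.7870) = 115.88 mV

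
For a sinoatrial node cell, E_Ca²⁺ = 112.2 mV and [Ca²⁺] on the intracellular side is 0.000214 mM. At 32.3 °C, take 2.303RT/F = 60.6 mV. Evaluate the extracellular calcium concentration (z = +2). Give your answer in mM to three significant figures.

Nernst: E = (60.6/2) · log₁₀([out]/[in]), so log₁₀([out]/[in]) = 112.2 × 2 / 60.6 = 3.7030.
[out]/[in] = 10^(3.7030) = 5046.
[out] = 5046 × 0.000214 = 1.08 mM.

1.08 mM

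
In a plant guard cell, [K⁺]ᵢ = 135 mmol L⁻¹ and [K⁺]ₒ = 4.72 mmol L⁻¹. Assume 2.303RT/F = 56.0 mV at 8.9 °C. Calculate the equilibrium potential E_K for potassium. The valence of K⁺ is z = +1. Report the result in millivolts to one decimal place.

E = (56.0/z) · log₁₀([K⁺]_out/[K⁺]_in) with z = +1.
= (56.0/1) · log₁₀(4.72/135) = 56.00 · log₁₀(0.03496)
= 56.00 · (-1.4564) = -81.56 mV

-81.6 mV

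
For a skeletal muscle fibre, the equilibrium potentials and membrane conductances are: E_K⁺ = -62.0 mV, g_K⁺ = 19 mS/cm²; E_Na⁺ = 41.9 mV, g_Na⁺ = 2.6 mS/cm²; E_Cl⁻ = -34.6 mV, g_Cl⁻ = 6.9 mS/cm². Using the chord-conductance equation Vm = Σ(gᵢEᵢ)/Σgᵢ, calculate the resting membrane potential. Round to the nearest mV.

Σ gᵢEᵢ = 19·(-62.0) + 2.6·(41.9) + 6.9·(-34.6) = -1307.80
Σ gᵢ = 19 + 2.6 + 6.9 = 28.5
Vm = -1307.80 / 28.5 = -45.89 mV

-46 mV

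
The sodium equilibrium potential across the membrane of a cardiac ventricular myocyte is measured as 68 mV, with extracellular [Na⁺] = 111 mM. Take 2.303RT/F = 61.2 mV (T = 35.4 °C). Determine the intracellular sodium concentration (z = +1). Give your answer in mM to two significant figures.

8.6 mM

Nernst: E = (61.2/1) · log₁₀([out]/[in]), so log₁₀([out]/[in]) = 68.0 × 1 / 61.2 = 1.1111.
[out]/[in] = 10^(1.1111) = 12.92.
[in] = 111 / 12.92 = 8.594 mM.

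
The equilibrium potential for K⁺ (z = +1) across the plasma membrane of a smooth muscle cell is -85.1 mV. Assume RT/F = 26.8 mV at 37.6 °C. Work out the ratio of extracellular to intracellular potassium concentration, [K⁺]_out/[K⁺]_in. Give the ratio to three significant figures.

ln([out]/[in]) = E·z/(26.8) = -85.1 × 1 / 26.8 = -3.1754
[out]/[in] = e^(-3.1754) = 0.04178

0.0418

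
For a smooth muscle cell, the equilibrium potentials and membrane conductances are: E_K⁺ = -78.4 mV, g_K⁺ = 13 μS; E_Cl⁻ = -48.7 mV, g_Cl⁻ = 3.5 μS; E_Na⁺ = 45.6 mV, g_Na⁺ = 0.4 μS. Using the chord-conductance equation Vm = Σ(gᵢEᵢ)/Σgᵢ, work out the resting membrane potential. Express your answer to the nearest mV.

Σ gᵢEᵢ = 13·(-78.4) + 3.5·(-48.7) + 0.4·(45.6) = -1171.41
Σ gᵢ = 13 + 3.5 + 0.4 = 16.9
Vm = -1171.41 / 16.9 = -69.31 mV

-69 mV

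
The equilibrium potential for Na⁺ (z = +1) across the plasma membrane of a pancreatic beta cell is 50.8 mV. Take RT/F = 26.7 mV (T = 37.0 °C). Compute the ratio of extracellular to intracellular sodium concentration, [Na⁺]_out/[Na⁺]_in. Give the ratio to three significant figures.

6.70

ln([out]/[in]) = E·z/(26.7) = 50.8 × 1 / 26.7 = 1.9026
[out]/[in] = e^(1.9026) = 6.703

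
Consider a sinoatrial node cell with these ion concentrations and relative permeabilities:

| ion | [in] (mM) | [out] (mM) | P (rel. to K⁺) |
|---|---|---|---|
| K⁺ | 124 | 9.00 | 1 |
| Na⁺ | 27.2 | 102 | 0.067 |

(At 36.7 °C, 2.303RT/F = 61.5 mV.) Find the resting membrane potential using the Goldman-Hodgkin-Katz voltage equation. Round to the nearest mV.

-55 mV

Vm = 61.5 · log₁₀[(Σ P·[cation]ₒ + Σ P·[anion]ᵢ) / (Σ P·[cation]ᵢ + Σ P·[anion]ₒ)]
Numerator = 1×9.00 + 0.067×102 = 15.83
Denominator = 1×124 + 0.067×27.2 = 125.8
Vm = 61.5 · log₁₀(0.12584) = 61.5 × (-0.9002) = -55.36 mV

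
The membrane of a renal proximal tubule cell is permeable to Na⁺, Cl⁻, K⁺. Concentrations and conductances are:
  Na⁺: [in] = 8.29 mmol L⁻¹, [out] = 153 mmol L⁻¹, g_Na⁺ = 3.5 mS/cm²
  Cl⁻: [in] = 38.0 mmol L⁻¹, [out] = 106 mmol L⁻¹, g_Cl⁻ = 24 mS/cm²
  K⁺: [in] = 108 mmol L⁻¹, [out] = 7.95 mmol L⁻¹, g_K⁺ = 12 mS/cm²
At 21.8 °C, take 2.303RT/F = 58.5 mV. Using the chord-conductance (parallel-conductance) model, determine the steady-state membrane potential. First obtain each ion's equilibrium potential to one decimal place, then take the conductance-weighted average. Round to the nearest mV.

-29 mV

E_Na⁺ = (58.5/1)·log₁₀(153/8.29) = 74.1 mV
E_Cl⁻ = (58.5/-1)·log₁₀(106/38.0) = -26.1 mV
E_K⁺ = (58.5/1)·log₁₀(7.95/108) = -66.3 mV
Vm = (Σ gᵢEᵢ)/(Σ gᵢ) = (3.5·74.1 + 24·-26.1 + 12·-66.3) / (3.5 + 24 + 12)
= -1162.65 / 39.5 = -29.43 mV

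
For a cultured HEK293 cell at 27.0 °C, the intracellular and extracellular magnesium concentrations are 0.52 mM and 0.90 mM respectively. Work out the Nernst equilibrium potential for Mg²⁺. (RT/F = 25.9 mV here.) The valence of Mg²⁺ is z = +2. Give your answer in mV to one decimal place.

E = (25.9/z) · ln([Mg²⁺]_out/[Mg²⁺]_in) with z = +2.
= (25.9/2) · ln(0.90/0.52) = 12.95 · ln(1.731)
= 12.95 · (0.5486) = 7.10 mV

7.1 mV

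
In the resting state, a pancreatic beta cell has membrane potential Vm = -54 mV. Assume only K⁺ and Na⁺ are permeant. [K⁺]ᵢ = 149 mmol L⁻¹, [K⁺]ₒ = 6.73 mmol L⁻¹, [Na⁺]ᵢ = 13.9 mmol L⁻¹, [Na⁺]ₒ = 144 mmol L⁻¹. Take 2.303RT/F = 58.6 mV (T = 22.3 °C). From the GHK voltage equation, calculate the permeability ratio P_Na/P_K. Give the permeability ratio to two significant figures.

Let α = P_Na/P_K. GHK: Vm = 58.6·log₁₀[(Kₒ + α·Naₒ)/(Kᵢ + α·Naᵢ)].
10^(Vm/58.6) = 10^(-54.0/58.6) = 0.11981
So 0.11981·(Kᵢ + α·Naᵢ) = Kₒ + α·Naₒ → α = (0.11981·149.0 − 6.73) / (144.0 − 0.11981·13.9)
α = (17.85 − 6.73) / (144.0 − 1.665) = 11.12/142.3 = 0.07814

0.078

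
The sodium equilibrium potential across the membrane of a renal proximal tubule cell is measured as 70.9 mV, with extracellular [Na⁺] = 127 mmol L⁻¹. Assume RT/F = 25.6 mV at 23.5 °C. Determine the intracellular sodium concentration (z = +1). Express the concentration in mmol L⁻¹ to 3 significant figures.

7.96 mmol L⁻¹

Nernst: E = (25.6/1) · ln([out]/[in]), so ln([out]/[in]) = 70.9 × 1 / 25.6 = 2.7695.
[out]/[in] = e^(2.7695) = 15.95.
[in] = 127 / 15.95 = 7.962 mmol L⁻¹.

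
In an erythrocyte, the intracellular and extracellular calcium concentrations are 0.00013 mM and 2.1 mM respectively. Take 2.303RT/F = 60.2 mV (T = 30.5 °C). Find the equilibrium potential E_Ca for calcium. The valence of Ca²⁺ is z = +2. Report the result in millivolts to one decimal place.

E = (60.2/z) · log₁₀([Ca²⁺]_out/[Ca²⁺]_in) with z = +2.
= (60.2/2) · log₁₀(2.1/0.00013) = 30.10 · log₁₀(1.615e+04)
= 30.10 · (4.2083) = 126.67 mV

126.7 mV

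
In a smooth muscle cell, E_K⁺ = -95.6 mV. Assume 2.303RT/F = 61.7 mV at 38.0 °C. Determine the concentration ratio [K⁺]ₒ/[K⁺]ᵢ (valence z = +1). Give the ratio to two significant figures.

0.028

log₁₀([out]/[in]) = E·z/(61.7) = -95.6 × 1 / 61.7 = -1.5494
[out]/[in] = 10^(-1.5494) = 0.02822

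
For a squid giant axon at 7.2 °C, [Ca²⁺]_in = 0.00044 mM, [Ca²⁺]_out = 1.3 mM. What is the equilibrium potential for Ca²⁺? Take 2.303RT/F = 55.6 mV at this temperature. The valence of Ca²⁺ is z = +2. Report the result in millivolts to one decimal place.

E = (55.6/z) · log₁₀([Ca²⁺]_out/[Ca²⁺]_in) with z = +2.
= (55.6/2) · log₁₀(1.3/0.00044) = 27.80 · log₁₀(2955)
= 27.80 · (3.4705) = 96.48 mV

96.5 mV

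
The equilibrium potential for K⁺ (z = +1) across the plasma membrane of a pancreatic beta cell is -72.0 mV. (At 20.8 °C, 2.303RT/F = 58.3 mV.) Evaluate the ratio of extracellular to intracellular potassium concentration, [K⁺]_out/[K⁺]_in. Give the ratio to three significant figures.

log₁₀([out]/[in]) = E·z/(58.3) = -72.0 × 1 / 58.3 = -1.2350
[out]/[in] = 10^(-1.2350) = 0.05821

0.0582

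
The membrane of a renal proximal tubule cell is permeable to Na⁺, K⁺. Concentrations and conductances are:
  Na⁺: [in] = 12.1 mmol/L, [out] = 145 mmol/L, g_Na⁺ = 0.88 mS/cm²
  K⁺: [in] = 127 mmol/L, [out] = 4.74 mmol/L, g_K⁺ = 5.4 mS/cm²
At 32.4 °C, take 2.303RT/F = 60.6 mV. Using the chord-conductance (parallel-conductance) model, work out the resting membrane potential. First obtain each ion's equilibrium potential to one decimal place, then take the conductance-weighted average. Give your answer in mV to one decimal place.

E_Na⁺ = (60.6/1)·log₁₀(145/12.1) = 65.4 mV
E_K⁺ = (60.6/1)·log₁₀(4.74/127) = -86.5 mV
Vm = (Σ gᵢEᵢ)/(Σ gᵢ) = (0.88·65.4 + 5.4·-86.5) / (0.88 + 5.4)
= -409.55 / 6.28 = -65.21 mV

-65.2 mV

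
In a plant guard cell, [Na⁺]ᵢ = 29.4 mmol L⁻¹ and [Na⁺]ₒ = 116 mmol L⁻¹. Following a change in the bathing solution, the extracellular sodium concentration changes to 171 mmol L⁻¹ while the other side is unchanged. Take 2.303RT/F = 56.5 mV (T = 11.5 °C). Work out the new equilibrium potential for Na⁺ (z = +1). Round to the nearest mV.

43 mV

After the shift: [Na⁺]_out = 171, [Na⁺]_in = 29.4 mmol L⁻¹.
E_new = (56.5/1)·log₁₀(171/29.4) = 56.50 · (0.7646) = 43.20 mV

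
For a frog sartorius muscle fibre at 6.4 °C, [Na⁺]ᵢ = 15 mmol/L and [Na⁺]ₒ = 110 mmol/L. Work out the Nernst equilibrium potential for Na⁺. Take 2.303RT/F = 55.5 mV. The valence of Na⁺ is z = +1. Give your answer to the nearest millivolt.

E = (55.5/z) · log₁₀([Na⁺]_out/[Na⁺]_in) with z = +1.
= (55.5/1) · log₁₀(110/15) = 55.50 · log₁₀(7.333)
= 55.50 · (0.8653) = 48.02 mV

48 mV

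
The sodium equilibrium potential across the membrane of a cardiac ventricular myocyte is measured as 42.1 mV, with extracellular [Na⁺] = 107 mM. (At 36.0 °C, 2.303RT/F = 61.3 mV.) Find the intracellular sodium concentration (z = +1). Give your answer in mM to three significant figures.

22.0 mM

Nernst: E = (61.3/1) · log₁₀([out]/[in]), so log₁₀([out]/[in]) = 42.1 × 1 / 61.3 = 0.6868.
[out]/[in] = 10^(0.6868) = 4.862.
[in] = 107 / 4.862 = 22.01 mM.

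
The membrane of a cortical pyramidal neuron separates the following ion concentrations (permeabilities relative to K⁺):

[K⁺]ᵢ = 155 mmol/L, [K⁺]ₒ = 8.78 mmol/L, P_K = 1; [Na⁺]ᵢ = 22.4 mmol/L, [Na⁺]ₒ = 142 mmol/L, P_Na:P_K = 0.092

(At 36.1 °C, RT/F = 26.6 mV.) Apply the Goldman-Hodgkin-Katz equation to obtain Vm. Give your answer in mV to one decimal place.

Vm = 26.6 · ln[(Σ P·[cation]ₒ + Σ P·[anion]ᵢ) / (Σ P·[cation]ᵢ + Σ P·[anion]ₒ)]
Numerator = 1×8.78 + 0.092×142 = 21.84
Denominator = 1×155 + 0.092×22.4 = 157.1
Vm = 26.6 · ln(0.13908) = 26.6 × (-1.9727) = -52.47 mV

-52.5 mV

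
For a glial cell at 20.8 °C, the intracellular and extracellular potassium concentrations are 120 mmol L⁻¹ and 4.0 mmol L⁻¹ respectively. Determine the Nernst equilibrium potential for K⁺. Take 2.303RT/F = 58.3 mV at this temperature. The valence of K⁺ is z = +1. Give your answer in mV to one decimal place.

E = (58.3/z) · log₁₀([K⁺]_out/[K⁺]_in) with z = +1.
= (58.3/1) · log₁₀(4.0/120) = 58.30 · log₁₀(0.03333)
= 58.30 · (-1.4771) = -86.12 mV

-86.1 mV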